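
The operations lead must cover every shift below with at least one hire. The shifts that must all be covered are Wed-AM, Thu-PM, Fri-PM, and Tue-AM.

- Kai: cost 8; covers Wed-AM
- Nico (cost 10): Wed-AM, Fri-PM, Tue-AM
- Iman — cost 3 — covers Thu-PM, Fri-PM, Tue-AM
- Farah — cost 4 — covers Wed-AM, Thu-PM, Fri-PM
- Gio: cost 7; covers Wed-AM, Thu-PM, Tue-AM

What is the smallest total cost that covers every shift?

Choose Iman and Farah: together they cover Wed-AM, Thu-PM, Fri-PM, Tue-AM — every shift.
Total cost: 3 + 4 = 7.
No cover costs less than 7.

7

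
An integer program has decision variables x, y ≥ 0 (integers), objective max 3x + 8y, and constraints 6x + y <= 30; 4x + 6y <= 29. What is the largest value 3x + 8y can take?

35

(x,y)=(1,4): 6·1+1·4=10≤30, 4·1+6·4=28≤29, objective 35.
(x,y)=(0,4): 6·0+1·4=4≤30, 4·0+6·4=24≤29, objective 32.
(x,y)=(2,3): 6·2+1·3=15≤30, 4·2+6·3=26≤29, objective 30.
No feasible integer point exceeds 35.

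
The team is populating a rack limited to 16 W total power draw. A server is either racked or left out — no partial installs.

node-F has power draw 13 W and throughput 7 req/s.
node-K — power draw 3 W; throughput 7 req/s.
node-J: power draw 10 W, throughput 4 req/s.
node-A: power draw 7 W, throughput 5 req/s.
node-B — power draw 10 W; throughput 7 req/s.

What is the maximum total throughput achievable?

node-K + node-A: power draw 3 + 7 = 10 ≤ 16, throughput 7 + 5 = 12.
node-K + node-B: power draw 3 + 10 = 13 ≤ 16, throughput 7 + 7 = 14.
node-F + node-K: power draw 13 + 3 = 16 ≤ 16, throughput 7 + 7 = 14.
The maximum throughput is 14; one optimal choice is node-K and node-B.

14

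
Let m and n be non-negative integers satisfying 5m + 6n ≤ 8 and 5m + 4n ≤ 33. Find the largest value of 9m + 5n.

9

(m,n)=(1,0) is feasible, giving 9.
(m,n)=(0,1) is feasible, giving 5.
(m,n)=(0,0) is feasible, giving 0.
Maximum is 9 at (m,n)=(1,0).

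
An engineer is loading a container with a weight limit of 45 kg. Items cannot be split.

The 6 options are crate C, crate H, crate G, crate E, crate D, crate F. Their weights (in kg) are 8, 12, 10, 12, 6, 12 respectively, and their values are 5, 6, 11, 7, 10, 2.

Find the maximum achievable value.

Treat it as a binary knapsack problem.
Allowing fractional choices, the relaxed optimum would be about 37.5, but items are indivisible.
crate C + crate H + crate G + crate D: weight 8 + 12 + 10 + 6 = 36 ≤ 45, value 5 + 6 + 11 + 10 = 32.
crate C + crate G + crate E + crate D: weight 8 + 10 + 12 + 6 = 36 ≤ 45, value 5 + 11 + 7 + 10 = 33.
crate H + crate G + crate E + crate D: weight 12 + 10 + 12 + 6 = 40 ≤ 45, value 6 + 11 + 7 + 10 = 34.
Best is crate H, crate G, crate E, and crate D with total value 34.

34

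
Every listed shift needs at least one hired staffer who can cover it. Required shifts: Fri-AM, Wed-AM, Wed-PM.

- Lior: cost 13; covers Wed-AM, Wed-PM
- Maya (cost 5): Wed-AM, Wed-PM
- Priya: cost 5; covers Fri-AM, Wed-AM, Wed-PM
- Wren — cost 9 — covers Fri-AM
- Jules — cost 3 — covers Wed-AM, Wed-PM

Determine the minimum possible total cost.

5

This is a weighted set-cover instance.
Priya alone covers Fri-AM, Wed-AM, Wed-PM — every shift.
Total cost: 5.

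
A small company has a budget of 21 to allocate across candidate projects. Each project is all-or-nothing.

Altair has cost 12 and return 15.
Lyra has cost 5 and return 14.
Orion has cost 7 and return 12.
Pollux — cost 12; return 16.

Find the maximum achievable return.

30

Allowing fractional choices, the relaxed optimum would be about 38.0, but projects are indivisible.
Altair + Lyra: cost 12 + 5 = 17 ≤ 21, return 15 + 14 = 29.
Orion + Pollux: cost 7 + 12 = 19 ≤ 21, return 12 + 16 = 28.
Lyra + Pollux: cost 5 + 12 = 17 ≤ 21, return 14 + 16 = 30.
Best is Lyra and Pollux with total return 30.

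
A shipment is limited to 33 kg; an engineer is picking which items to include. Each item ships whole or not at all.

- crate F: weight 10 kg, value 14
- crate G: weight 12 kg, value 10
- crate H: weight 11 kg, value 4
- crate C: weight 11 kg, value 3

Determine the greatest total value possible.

Take crate F, crate G, and crate H: weight 10 + 12 + 11 = 33 ≤ 33, value 14 + 10 + 4 = 28.
No other feasible combination does better.

28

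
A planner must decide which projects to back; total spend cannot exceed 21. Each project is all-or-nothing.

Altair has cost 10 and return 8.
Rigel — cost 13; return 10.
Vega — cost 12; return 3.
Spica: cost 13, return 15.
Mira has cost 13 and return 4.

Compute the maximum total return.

15

Allowing fractional choices, the relaxed optimum would be about 21.4, but projects are indivisible.
Rigel: cost 13 ≤ 21, return 10.
Spica: cost 13 ≤ 21, return 15.
Best is Spica with total return 15.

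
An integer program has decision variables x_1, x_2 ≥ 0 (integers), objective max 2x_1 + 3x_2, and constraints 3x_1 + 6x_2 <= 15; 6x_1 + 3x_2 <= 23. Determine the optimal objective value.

The continuous relaxation peaks at (3.44, 0.778) with value 9.22; rounding to a feasible lattice point costs some objective.
(x_1,x_2)=(3,1) is feasible, giving 9.
(x_1,x_2)=(2,1) is feasible, giving 7.
No feasible integer point exceeds 9.

9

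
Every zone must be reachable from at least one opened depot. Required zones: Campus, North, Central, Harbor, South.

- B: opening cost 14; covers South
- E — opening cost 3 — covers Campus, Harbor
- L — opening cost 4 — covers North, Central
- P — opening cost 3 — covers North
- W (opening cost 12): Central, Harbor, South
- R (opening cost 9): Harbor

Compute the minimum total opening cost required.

18

Choose E, P, and W: together they cover Campus, North, Central, Harbor, South — every zone.
Total opening cost: 3 + 3 + 12 = 18.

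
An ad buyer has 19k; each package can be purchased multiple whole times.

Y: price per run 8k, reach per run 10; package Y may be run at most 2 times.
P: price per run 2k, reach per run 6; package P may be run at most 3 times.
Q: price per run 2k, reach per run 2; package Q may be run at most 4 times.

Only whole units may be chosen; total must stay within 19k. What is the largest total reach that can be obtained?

Take 1×Y, 3×P, and 2×Q: price 18 ≤ 19, reach 1·10 + 3·6 + 2·2 = 32.
P has the best ratio (6/2) and is taken to its limit of 3; remaining capacity is filled optimally with the others.

32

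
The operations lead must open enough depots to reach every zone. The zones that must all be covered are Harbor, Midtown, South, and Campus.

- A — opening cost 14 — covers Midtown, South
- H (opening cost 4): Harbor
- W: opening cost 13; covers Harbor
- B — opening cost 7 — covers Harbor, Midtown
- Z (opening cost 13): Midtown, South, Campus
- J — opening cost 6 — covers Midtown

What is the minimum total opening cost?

17

This is a weighted set-cover instance.
The greedy cost-per-new-zone heuristic would pick B and Z for 20, but a cheaper cover exists.
Choose H and Z: together they cover Harbor, Midtown, South, Campus — every zone.
Total opening cost: 4 + 13 = 17.
No cover costs less than 17.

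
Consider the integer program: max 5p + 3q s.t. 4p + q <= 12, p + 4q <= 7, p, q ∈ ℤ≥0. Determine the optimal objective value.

15

Relaxing integrality, the LP optimum is 16.87 at (p,q) = (2.73, 1.07), which is not an integer point.
(p,q)=(3,0): 4·3+1·0=12≤12, 1·3+4·0=3≤7, objective 15.
(p,q)=(2,1): 4·2+1·1=9≤12, 1·2+4·1=6≤7, objective 13.
(p,q)=(2,0): 4·2+1·0=8≤12, 1·2+4·0=2≤7, objective 10.
No feasible integer point exceeds 15.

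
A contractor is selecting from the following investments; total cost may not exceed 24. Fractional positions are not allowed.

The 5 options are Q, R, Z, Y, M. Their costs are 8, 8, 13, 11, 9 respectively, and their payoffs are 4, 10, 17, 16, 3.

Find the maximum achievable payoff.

33

R + Z: cost 8 + 13 = 21 ≤ 24, payoff 10 + 17 = 27.
R + Y: cost 8 + 11 = 19 ≤ 24, payoff 10 + 16 = 26.
Z + Y: cost 13 + 11 = 24 ≤ 24, payoff 17 + 16 = 33.
Best is Z and Y with total payoff 33.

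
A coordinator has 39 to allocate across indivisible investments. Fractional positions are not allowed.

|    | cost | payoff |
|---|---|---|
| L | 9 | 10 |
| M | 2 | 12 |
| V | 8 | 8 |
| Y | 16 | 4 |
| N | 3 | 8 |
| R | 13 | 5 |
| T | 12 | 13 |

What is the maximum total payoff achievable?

51

Allowing fractional choices, the relaxed optimum would be about 52.9, but investments are indivisible.
L + M + N + R + T: cost 9 + 2 + 3 + 13 + 12 = 39 ≤ 39, payoff 10 + 12 + 8 + 5 + 13 = 48.
L + M + V + N + T: cost 9 + 2 + 8 + 3 + 12 = 34 ≤ 39, payoff 10 + 12 + 8 + 8 + 13 = 51.
Best is L, M, V, N, and T with total payoff 51.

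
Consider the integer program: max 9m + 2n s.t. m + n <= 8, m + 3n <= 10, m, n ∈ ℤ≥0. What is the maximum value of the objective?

72

(m,n)=(8,0): 1·8+1·0=8≤8, 1·8+3·0=8≤10, objective 72.
(m,n)=(7,1): 1·7+1·1=8≤8, 1·7+3·1=10≤10, objective 65.
(m,n)=(7,0): 1·7+1·0=7≤8, 1·7+3·0=7≤10, objective 63.
The best lattice point is (8,0), giving 72.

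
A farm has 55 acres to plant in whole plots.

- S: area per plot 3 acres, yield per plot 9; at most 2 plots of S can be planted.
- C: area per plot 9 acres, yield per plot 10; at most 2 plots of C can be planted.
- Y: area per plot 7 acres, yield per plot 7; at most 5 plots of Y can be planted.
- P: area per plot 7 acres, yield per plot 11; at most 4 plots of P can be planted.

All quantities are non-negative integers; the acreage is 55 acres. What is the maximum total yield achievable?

S has the best ratio (9/3); taking only S gives at most 2×9 = 18 (stopped by the supply cap of 2).
Mixing does better — 2×S, 3×Y, and 4×P: area 55 ≤ 55, yield 2·9 + 3·7 + 4·11 = 83.

83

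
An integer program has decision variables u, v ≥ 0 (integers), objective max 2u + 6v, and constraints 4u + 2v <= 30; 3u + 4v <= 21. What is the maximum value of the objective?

30

Relaxing integrality, the LP optimum is 31.50 at (u,v) = (0, 5.25), which is not an integer point.
(u,v)=(0,5): 4·0+2·5=10≤30, 3·0+4·5=20≤21, objective 30.
(u,v)=(1,4): 4·1+2·4=12≤30, 3·1+4·4=19≤21, objective 26.
(u,v)=(0,4): 4·0+2·4=8≤30, 3·0+4·4=16≤21, objective 24.
No feasible integer point exceeds 30.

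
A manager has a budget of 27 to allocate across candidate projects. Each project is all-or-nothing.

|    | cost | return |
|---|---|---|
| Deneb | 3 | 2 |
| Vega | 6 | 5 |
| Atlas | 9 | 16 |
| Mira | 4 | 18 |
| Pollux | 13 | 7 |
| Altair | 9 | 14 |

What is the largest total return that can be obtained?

50

Take Deneb, Atlas, Mira, and Altair: cost 3 + 9 + 4 + 9 = 25 ≤ 27, return 2 + 16 + 18 + 14 = 50.
No other feasible combination does better.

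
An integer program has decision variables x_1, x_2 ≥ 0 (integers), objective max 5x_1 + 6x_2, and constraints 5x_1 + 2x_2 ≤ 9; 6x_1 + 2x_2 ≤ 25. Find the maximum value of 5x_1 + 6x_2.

24

The continuous relaxation peaks at (0, 4.5) with value 27.00; rounding to a feasible lattice point costs some objective.
(x_1,x_2)=(0,4): 5·0+2·4=8≤9, 6·0+2·4=8≤25, objective 24.
(x_1,x_2)=(0,3): 5·0+2·3=6≤9, 6·0+2·3=6≤25, objective 18.
No feasible integer point exceeds 24.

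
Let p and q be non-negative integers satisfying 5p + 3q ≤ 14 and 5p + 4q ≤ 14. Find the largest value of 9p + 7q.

25

The continuous relaxation peaks at (2.8, 0) with value 25.20; rounding to a feasible lattice point costs some objective.
(p,q)=(2,1): 5·2+3·1=13≤14, 5·2+4·1=14≤14, objective 25.
(p,q)=(1,2): 5·1+3·2=11≤14, 5·1+4·2=13≤14, objective 23.
(p,q)=(2,0): 5·2+3·0=10≤14, 5·2+4·0=10≤14, objective 18.
(p,q)=(1,1): 5·1+3·1=8≤14, 5·1+4·1=9≤14, objective 16.
Maximum is 25 at (p,q)=(2,1).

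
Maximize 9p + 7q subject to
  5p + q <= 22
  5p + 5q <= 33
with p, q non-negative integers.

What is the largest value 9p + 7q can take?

The continuous relaxation peaks at (3.85, 2.75) with value 53.90; rounding to a feasible lattice point costs some objective.
(p,q)=(4,2): 5·4+1·2=22≤22, 5·4+5·2=30≤33, objective 50.
(p,q)=(3,3): 5·3+1·3=18≤22, 5·3+5·3=30≤33, objective 48.
(p,q)=(4,1): 5·4+1·1=21≤22, 5·4+5·1=25≤33, objective 43.
The best lattice point is (4,2), giving 50.

50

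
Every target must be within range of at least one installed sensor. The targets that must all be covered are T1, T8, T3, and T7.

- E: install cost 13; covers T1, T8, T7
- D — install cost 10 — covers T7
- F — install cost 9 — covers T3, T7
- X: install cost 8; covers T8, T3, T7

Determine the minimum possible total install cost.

This is a weighted set-cover instance.
Choose E and X: together they cover T1, T8, T3, T7 — every target.
Total install cost: 13 + 8 = 21.
No cover costs less than 21.

21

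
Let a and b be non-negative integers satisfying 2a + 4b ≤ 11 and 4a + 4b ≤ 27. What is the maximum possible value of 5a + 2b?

(a,b)=(5,0): 2·5+4·0=10≤11, 4·5+4·0=20≤27, objective 25.
(a,b)=(4,0): 2·4+4·0=8≤11, 4·4+4·0=16≤27, objective 20.
Maximum is 25 at (a,b)=(5,0).

25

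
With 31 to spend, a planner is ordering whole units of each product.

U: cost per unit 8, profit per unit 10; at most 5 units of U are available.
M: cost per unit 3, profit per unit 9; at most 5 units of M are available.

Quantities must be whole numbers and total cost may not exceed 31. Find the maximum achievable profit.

M has the best ratio (9/3); taking only M gives at most 5×9 = 45 (stopped by the supply cap of 5).
Mixing does better — 2×U and 5×M: cost 31 ≤ 31, profit 2·10 + 5·9 = 65.

65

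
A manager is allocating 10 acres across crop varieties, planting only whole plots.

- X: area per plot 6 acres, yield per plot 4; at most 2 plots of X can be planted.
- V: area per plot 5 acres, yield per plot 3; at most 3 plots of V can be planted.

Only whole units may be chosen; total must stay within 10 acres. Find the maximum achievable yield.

6

Take 2×V: area 10 ≤ 10, yield 2·3 = 6.
No other integer combination yields more.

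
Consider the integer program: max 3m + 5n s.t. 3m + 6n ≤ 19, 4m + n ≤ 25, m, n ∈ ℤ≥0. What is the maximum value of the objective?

(m,n)=(6,0) is feasible, giving 18.
(m,n)=(5,0) is feasible, giving 15.
Maximum is 18 at (m,n)=(6,0).

18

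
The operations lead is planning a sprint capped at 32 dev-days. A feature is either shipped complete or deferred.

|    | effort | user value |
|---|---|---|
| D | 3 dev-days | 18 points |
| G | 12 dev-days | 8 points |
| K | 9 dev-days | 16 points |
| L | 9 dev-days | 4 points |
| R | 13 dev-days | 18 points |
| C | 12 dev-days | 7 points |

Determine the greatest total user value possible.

52

Treat it as a binary knapsack problem.
Allowing fractional choices, the relaxed optimum would be about 56.7, but features are indivisible.
D + G + R: effort 3 + 12 + 13 = 28 ≤ 32, user value 18 + 8 + 18 = 44.
D + R + C: effort 3 + 13 + 12 = 28 ≤ 32, user value 18 + 18 + 7 = 43.
D + K + R: effort 3 + 9 + 13 = 25 ≤ 32, user value 18 + 16 + 18 = 52.
Best is D, K, and R with total user value 52.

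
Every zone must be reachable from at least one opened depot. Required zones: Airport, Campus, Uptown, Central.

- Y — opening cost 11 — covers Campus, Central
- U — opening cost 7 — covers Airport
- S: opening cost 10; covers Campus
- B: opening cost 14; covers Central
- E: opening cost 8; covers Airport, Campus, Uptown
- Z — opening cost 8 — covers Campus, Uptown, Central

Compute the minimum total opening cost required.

15

The greedy cost-per-new-zone heuristic would pick E and Z for 16, but a cheaper cover exists.
Choose U and Z: together they cover Airport, Campus, Uptown, Central — every zone.
Total opening cost: 7 + 8 = 15.
No cover costs less than 15.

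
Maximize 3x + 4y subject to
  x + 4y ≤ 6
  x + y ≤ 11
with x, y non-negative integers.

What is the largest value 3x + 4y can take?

18

(x,y)=(6,0): 1·6+4·0=6≤6, 1·6+1·0=6≤11, objective 18.
(x,y)=(5,0): 1·5+4·0=5≤6, 1·5+1·0=5≤11, objective 15.
No feasible integer point exceeds 18.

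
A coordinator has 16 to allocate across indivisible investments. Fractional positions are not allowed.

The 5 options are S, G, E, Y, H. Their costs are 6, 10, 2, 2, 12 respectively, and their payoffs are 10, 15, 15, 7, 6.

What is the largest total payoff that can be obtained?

37

This is a 0-1 knapsack instance.
G + E + Y: cost 10 + 2 + 2 = 14 ≤ 16, payoff 15 + 15 + 7 = 37.
S + E + Y: cost 6 + 2 + 2 = 10 ≤ 16, payoff 10 + 15 + 7 = 32.
Best is G, E, and Y with total payoff 37.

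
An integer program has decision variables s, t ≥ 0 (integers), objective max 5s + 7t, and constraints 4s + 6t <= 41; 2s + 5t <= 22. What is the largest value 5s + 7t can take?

Relaxing integrality, the LP optimum is 51.25 at (s,t) = (10.2, 0), which is not an integer point.
(s,t)=(10,0): 4·10+6·0=40≤41, 2·10+5·0=20≤22, objective 50.
(s,t)=(9,0): 4·9+6·0=36≤41, 2·9+5·0=18≤22, objective 45.
The best lattice point is (10,0), giving 50.

50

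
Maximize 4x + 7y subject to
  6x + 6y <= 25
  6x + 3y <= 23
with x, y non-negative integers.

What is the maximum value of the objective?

(x,y)=(0,4): 6·0+6·4=24≤25, 6·0+3·4=12≤23, objective 28.
(x,y)=(1,3): 6·1+6·3=24≤25, 6·1+3·3=15≤23, objective 25.
(x,y)=(0,3): 6·0+6·3=18≤25, 6·0+3·3=9≤23, objective 21.
No feasible integer point exceeds 28.

28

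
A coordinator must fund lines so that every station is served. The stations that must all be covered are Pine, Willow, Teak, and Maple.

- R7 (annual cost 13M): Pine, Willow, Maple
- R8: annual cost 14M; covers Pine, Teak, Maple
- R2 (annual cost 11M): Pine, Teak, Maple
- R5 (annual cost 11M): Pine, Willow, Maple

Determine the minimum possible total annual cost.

This is an integer covering problem.
Choose R2 and R5: together they cover Pine, Willow, Teak, Maple — every station.
Total annual cost: 11 + 11 = 22.

22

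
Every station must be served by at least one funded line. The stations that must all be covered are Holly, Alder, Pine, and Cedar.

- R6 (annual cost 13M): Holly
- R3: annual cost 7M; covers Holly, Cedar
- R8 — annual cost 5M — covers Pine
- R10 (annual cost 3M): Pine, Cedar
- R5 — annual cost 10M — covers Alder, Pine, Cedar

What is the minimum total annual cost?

The greedy cost-per-new-station heuristic would pick R10, R3, and R5 for 20, but a cheaper cover exists.
Choose R3 and R5: together they cover Holly, Alder, Pine, Cedar — every station.
Total annual cost: 7 + 10 = 17.
No cover costs less than 17.

17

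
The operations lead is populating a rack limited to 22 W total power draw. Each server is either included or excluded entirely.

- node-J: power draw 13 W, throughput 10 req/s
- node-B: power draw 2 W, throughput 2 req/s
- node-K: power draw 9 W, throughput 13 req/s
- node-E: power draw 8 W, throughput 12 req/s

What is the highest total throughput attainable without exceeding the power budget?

Treat it as a binary knapsack problem.
Allowing fractional choices, the relaxed optimum would be about 29.3, but servers are indivisible.
node-J + node-K: power draw 13 + 9 = 22 ≤ 22, throughput 10 + 13 = 23.
node-K + node-E: power draw 9 + 8 = 17 ≤ 22, throughput 13 + 12 = 25.
node-B + node-K + node-E: power draw 2 + 9 + 8 = 19 ≤ 22, throughput 2 + 13 + 12 = 27.
Best is node-B, node-K, and node-E with total throughput 27.

27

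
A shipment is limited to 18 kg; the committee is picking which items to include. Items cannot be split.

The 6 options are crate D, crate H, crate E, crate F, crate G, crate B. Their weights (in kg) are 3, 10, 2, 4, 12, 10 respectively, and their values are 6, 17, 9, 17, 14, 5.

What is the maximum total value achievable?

43

Take crate H, crate E, and crate F: weight 10 + 2 + 4 = 16 ≤ 18, value 17 + 9 + 17 = 43.
No other feasible combination does better.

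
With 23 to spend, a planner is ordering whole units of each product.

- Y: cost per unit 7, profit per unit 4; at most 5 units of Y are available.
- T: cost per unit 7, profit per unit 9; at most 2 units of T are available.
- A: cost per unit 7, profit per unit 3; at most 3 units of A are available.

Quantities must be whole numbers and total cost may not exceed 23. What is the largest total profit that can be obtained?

22

This is a bounded integer knapsack.
2×T and 1×A: cost 21 ≤ 23, profit 2·9 + 1·3 = 21.
1×Y and 2×T: cost 21 ≤ 23, profit 1·4 + 2·9 = 22.
Best is 22.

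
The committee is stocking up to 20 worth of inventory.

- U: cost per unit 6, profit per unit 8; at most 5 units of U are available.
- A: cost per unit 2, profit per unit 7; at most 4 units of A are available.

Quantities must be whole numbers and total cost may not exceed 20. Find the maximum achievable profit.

44

Take 2×U and 4×A: cost 20 ≤ 20, profit 2·8 + 4·7 = 44.
A has the best ratio (7/2) and is taken to its limit of 4; remaining capacity is filled optimally with the others.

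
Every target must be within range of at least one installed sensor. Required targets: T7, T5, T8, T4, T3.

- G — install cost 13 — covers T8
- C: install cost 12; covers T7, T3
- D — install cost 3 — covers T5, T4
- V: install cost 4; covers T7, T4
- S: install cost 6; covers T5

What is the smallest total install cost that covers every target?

Choose G, C, and D: together they cover T7, T5, T8, T4, T3 — every target.
Total install cost: 13 + 12 + 3 = 28.

28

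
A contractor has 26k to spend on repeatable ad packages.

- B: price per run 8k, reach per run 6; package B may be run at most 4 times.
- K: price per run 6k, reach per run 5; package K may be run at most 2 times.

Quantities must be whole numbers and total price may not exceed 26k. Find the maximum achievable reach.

K has the best ratio (5/6); taking only K gives at most 2×5 = 10 (stopped by the supply cap of 2).
Mixing does better — 3×B: price 24 ≤ 26, reach 3·6 = 18.

18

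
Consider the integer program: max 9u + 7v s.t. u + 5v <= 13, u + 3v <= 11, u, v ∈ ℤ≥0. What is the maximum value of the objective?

99

(u,v)=(11,0): 1·11+5·0=11≤13, 1·11+3·0=11≤11, objective 99.
(u,v)=(10,0): 1·10+5·0=10≤13, 1·10+3·0=10≤11, objective 90.
The best lattice point is (11,0), giving 99.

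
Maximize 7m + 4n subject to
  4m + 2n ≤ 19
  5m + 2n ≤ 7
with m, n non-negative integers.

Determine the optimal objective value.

12

(m,n)=(0,3): 4·0+2·3=6≤19, 5·0+2·3=6≤7, objective 12.
(m,n)=(0,2): 4·0+2·2=4≤19, 5·0+2·2=4≤7, objective 8.
The best lattice point is (0,3), giving 12.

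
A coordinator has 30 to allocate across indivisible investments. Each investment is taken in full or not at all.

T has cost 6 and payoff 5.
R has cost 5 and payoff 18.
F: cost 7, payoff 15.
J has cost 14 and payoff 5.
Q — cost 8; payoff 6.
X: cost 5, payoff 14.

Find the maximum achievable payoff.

53

Allowing fractional choices, the relaxed optimum would be about 57.2, but investments are indivisible.
R + F + X: cost 5 + 7 + 5 = 17 ≤ 30, payoff 18 + 15 + 14 = 47.
R + F + Q + X: cost 5 + 7 + 8 + 5 = 25 ≤ 30, payoff 18 + 15 + 6 + 14 = 53.
T + R + F + X: cost 6 + 5 + 7 + 5 = 23 ≤ 30, payoff 5 + 18 + 15 + 14 = 52.
Best is R, F, Q, and X with total payoff 53.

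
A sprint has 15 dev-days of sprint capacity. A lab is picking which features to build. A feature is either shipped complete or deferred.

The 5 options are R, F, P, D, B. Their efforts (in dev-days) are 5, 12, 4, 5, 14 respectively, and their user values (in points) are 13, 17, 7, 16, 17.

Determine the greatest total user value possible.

36

Take R, P, and D: effort 5 + 4 + 5 = 14 ≤ 15, user value 13 + 7 + 16 = 36.
No other feasible combination does better.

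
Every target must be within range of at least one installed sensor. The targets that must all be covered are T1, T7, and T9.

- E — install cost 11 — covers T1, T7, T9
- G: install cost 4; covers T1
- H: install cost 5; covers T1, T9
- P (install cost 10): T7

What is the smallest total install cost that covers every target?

The greedy cost-per-new-target heuristic would pick H and P for 15, but a cheaper cover exists.
E alone covers T1, T7, T9 — every target.
Total install cost: 11.
No cover costs less than 11.

11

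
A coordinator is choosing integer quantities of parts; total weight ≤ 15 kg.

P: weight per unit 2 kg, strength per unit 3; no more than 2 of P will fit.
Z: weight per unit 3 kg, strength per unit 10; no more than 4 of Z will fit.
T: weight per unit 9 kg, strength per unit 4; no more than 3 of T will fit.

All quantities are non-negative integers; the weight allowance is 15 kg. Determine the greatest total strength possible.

1×P and 4×Z: weight 14 ≤ 15, strength 1·3 + 4·10 = 43.
4×Z: weight 12 ≤ 15, strength 4·10 = 40.
Best is 43.

43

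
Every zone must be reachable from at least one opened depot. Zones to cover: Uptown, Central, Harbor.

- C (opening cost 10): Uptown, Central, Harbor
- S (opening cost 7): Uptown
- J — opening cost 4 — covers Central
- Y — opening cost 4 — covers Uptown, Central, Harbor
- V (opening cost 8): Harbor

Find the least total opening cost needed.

This is a weighted set-cover instance.
Y alone covers Uptown, Central, Harbor — every zone.
Total opening cost: 4.
No cover costs less than 4.

4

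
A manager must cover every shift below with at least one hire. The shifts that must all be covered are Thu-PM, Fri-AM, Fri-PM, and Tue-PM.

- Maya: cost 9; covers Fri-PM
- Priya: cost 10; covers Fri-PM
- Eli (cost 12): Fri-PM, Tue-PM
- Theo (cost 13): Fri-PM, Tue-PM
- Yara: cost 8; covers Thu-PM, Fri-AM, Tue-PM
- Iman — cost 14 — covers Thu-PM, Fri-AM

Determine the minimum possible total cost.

Choose Maya and Yara: together they cover Thu-PM, Fri-AM, Fri-PM, Tue-PM — every shift.
Total cost: 9 + 8 = 17.
No cover costs less than 17.

17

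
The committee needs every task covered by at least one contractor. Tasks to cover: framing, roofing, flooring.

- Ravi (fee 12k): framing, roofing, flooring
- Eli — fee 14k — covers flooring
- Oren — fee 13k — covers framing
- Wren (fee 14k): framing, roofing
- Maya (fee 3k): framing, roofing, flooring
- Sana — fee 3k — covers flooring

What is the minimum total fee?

This is a weighted set-cover instance.
Maya alone covers framing, roofing, flooring — every task.
Total fee: 3.
No cover costs less than 3.

3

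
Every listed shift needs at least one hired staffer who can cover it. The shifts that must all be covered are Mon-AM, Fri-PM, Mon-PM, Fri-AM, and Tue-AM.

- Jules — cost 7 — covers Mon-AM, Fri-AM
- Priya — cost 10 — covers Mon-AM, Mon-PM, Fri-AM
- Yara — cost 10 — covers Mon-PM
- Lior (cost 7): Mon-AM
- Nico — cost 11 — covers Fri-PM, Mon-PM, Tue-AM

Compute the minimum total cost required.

Choose Jules and Nico: together they cover Mon-AM, Fri-PM, Mon-PM, Fri-AM, Tue-AM — every shift.
Total cost: 7 + 11 = 18.

18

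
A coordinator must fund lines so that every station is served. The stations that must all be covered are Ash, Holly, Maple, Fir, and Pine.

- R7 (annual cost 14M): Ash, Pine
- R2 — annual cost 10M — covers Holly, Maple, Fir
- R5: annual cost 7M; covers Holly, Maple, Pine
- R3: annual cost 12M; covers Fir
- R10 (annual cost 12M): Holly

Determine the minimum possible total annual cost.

24

The greedy cost-per-new-station heuristic would pick R5, R2, and R7 for 31, but a cheaper cover exists.
Choose R7 and R2: together they cover Ash, Holly, Maple, Fir, Pine — every station.
Total annual cost: 14 + 10 = 24.
No cover costs less than 24.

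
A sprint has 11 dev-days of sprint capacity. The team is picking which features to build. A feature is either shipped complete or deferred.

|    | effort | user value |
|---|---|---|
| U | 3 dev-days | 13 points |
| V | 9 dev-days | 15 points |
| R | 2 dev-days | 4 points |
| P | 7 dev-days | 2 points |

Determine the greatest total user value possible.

U + R: effort 3 + 2 = 5 ≤ 11, user value 13 + 4 = 17.
V: effort 9 ≤ 11, user value 15.
V + R: effort 9 + 2 = 11 ≤ 11, user value 15 + 4 = 19.
Best is V and R with total user value 19.

19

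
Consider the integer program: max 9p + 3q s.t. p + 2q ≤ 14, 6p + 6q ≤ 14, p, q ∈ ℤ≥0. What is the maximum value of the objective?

18

(p,q)=(2,0): 1·2+2·0=2≤14, 6·2+6·0=12≤14, objective 18.
(p,q)=(1,1): 1·1+2·1=3≤14, 6·1+6·1=12≤14, objective 12.
(p,q)=(1,0): 1·1+2·0=1≤14, 6·1+6·0=6≤14, objective 9.
The best lattice point is (2,0), giving 18.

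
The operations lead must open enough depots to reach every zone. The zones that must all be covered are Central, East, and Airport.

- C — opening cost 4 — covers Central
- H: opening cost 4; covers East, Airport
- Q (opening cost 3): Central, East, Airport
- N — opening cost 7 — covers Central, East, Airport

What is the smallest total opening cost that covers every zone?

Q alone covers Central, East, Airport — every zone.
Total opening cost: 3.
No cover costs less than 3.

3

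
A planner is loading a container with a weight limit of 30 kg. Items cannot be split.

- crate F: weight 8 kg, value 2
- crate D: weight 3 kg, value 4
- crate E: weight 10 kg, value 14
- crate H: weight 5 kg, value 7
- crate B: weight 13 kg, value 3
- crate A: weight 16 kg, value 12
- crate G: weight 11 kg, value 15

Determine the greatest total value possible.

Allowing fractional choices, the relaxed optimum would be about 40.8, but items are indivisible.
crate E + crate H + crate G: weight 10 + 5 + 11 = 26 ≤ 30, value 14 + 7 + 15 = 36.
crate D + crate E + crate H + crate G: weight 3 + 10 + 5 + 11 = 29 ≤ 30, value 4 + 14 + 7 + 15 = 40.
crate D + crate E + crate G: weight 3 + 10 + 11 = 24 ≤ 30, value 4 + 14 + 15 = 33.
Best is crate D, crate E, crate H, and crate G with total value 40.

40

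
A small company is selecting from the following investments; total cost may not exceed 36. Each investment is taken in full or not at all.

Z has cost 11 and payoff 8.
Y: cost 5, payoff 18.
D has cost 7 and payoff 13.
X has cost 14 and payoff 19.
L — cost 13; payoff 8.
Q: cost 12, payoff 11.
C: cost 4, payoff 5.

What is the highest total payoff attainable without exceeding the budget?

55

This is a 0-1 knapsack instance.
Allowing fractional choices, the relaxed optimum would be about 60.5, but investments are indivisible.
Y + X + Q + C: cost 5 + 14 + 12 + 4 = 35 ≤ 36, payoff 18 + 19 + 11 + 5 = 53.
Y + D + X + C: cost 5 + 7 + 14 + 4 = 30 ≤ 36, payoff 18 + 13 + 19 + 5 = 55.
Y + D + X: cost 5 + 7 + 14 = 26 ≤ 36, payoff 18 + 13 + 19 = 50.
Best is Y, D, X, and C with total payoff 55.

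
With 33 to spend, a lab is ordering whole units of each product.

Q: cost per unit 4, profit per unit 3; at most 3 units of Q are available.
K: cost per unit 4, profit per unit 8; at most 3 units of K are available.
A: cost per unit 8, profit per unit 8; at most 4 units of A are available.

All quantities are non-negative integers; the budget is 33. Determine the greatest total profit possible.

This is a bounded integer knapsack.
K has the best ratio (8/4); taking only K gives at most 3×8 = 24 (stopped by the supply cap of 3).
Mixing does better — 1×Q, 3×K, and 2×A: cost 32 ≤ 33, profit 1·3 + 3·8 + 2·8 = 43.

43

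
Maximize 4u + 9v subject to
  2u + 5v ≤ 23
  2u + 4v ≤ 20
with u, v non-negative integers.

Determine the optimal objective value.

(u,v)=(4,3) is feasible, giving 43.
(u,v)=(3,3) is feasible, giving 39.
(u,v)=(5,2) is feasible, giving 38.
The best lattice point is (4,3), giving 43.

43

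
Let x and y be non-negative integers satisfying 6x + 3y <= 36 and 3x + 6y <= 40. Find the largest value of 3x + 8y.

51

(x,y)=(1,6): 6·1+3·6=24≤36, 3·1+6·6=39≤40, objective 51.
(x,y)=(0,6): 6·0+3·6=18≤36, 3·0+6·6=36≤40, objective 48.
(x,y)=(2,5): 6·2+3·5=27≤36, 3·2+6·5=36≤40, objective 46.
The best lattice point is (1,6), giving 51.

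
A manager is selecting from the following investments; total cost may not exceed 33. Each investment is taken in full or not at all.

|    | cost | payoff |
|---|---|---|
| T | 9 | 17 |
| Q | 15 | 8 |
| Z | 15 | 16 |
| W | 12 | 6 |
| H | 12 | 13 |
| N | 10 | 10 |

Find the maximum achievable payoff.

Allowing fractional choices, the relaxed optimum would be about 42.8, but investments are indivisible.
T + W + H: cost 9 + 12 + 12 = 33 ≤ 33, payoff 17 + 6 + 13 = 36.
T + H + N: cost 9 + 12 + 10 = 31 ≤ 33, payoff 17 + 13 + 10 = 40.
T + Z: cost 9 + 15 = 24 ≤ 33, payoff 17 + 16 = 33.
Best is T, H, and N with total payoff 40.

40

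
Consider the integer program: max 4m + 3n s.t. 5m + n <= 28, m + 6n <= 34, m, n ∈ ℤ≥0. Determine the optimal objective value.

31

(m,n)=(4,5) is feasible, giving 31.
(m,n)=(5,3) is feasible, giving 29.
(m,n)=(4,4) is feasible, giving 28.
No feasible integer point exceeds 31.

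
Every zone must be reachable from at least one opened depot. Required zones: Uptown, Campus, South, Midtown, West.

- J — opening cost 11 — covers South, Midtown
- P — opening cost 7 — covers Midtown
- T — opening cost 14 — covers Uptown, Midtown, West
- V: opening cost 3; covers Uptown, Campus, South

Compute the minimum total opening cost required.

This is a weighted set-cover instance.
The greedy cost-per-new-zone heuristic would pick V, P, and T for 24, but a cheaper cover exists.
Choose T and V: together they cover Uptown, Campus, South, Midtown, West — every zone.
Total opening cost: 14 + 3 = 17.
No cover costs less than 17.

17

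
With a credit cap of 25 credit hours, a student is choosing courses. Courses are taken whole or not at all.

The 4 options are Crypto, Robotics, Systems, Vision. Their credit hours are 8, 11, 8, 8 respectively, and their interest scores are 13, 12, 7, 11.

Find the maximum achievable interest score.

Crypto + Robotics: credit hours 8 + 11 = 19 ≤ 25, interest score 13 + 12 = 25.
Crypto + Systems + Vision: credit hours 8 + 8 + 8 = 24 ≤ 25, interest score 13 + 7 + 11 = 31.
Best is Crypto, Systems, and Vision with total interest score 31.

31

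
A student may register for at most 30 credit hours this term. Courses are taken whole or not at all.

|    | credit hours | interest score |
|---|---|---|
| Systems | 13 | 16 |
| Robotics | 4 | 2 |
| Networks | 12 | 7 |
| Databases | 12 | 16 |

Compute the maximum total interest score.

34

Take Systems, Robotics, and Databases: credit hours 13 + 4 + 12 = 29 ≤ 30, interest score 16 + 2 + 16 = 34.
No other feasible combination does better.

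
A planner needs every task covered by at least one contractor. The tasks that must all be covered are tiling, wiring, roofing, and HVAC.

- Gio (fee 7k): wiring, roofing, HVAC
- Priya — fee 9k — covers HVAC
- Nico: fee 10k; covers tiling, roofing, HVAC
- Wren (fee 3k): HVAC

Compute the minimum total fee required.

Choose Gio and Nico: together they cover tiling, wiring, roofing, HVAC — every task.
Total fee: 7 + 10 = 17.
No cover costs less than 17.

17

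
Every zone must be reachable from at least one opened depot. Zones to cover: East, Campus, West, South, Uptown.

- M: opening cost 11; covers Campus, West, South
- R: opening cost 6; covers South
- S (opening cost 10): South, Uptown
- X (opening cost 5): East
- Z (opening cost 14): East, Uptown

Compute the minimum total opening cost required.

The greedy cost-per-new-zone heuristic would pick M, X, and S for 26, but a cheaper cover exists.
Choose M and Z: together they cover East, Campus, West, South, Uptown — every zone.
Total opening cost: 11 + 14 = 25.
No cover costs less than 25.

25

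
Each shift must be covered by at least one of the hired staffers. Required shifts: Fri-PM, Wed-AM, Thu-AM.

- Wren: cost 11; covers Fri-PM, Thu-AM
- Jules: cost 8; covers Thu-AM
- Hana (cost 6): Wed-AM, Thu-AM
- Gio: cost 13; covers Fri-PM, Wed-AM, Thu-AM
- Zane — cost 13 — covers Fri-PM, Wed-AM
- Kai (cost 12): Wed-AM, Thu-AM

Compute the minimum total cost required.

13

The greedy cost-per-new-shift heuristic would pick Hana and Wren for 17, but a cheaper cover exists.
Gio alone covers Fri-PM, Wed-AM, Thu-AM — every shift.
Total cost: 13.
No cover costs less than 13.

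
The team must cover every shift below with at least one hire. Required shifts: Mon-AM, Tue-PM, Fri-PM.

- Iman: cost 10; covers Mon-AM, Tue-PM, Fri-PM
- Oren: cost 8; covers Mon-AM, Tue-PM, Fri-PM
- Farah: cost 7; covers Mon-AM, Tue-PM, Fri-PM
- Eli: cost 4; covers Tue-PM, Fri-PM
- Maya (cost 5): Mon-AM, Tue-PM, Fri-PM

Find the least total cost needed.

This is an integer covering problem.
Maya alone covers Mon-AM, Tue-PM, Fri-PM — every shift.
Total cost: 5.
No cover costs less than 5.

5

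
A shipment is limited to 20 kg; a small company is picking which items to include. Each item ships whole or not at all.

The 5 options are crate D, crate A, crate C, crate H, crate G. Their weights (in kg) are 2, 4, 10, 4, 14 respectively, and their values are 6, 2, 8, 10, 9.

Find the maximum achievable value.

26

Allowing fractional choices, the relaxed optimum would be about 26.6, but items are indivisible.
crate D + crate H + crate G: weight 2 + 4 + 14 = 20 ≤ 20, value 6 + 10 + 9 = 25.
crate D + crate A + crate C + crate H: weight 2 + 4 + 10 + 4 = 20 ≤ 20, value 6 + 2 + 8 + 10 = 26.
crate D + crate C + crate H: weight 2 + 10 + 4 = 16 ≤ 20, value 6 + 8 + 10 = 24.
Best is crate D, crate A, crate C, and crate H with total value 26.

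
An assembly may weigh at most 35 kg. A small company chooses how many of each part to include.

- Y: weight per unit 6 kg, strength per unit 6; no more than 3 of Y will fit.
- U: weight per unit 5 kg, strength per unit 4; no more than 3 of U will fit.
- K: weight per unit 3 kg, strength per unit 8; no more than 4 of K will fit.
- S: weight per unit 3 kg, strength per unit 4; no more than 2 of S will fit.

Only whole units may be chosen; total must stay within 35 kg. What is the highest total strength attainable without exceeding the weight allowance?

56

Take 2×Y, 1×U, 4×K, and 2×S: weight 35 ≤ 35, strength 2·6 + 1·4 + 4·8 + 2·4 = 56.
K has the best ratio (8/3) and is taken to its limit of 4; remaining capacity is filled optimally with the others.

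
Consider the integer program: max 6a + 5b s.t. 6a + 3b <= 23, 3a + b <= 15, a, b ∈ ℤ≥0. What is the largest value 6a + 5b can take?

35

The continuous relaxation peaks at (0, 7.67) with value 38.33; rounding to a feasible lattice point costs some objective.
(a,b)=(0,7): 6·0+3·7=21≤23, 3·0+1·7=7≤15, objective 35.
(a,b)=(0,6): 6·0+3·6=18≤23, 3·0+1·6=6≤15, objective 30.
Maximum is 35 at (a,b)=(0,7).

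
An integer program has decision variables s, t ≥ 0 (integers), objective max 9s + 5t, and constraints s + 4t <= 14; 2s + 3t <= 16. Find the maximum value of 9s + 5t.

(s,t)=(8,0): 1·8+4·0=8≤14, 2·8+3·0=16≤16, objective 72.
(s,t)=(7,0): 1·7+4·0=7≤14, 2·7+3·0=14≤16, objective 63.
Maximum is 72 at (s,t)=(8,0).

72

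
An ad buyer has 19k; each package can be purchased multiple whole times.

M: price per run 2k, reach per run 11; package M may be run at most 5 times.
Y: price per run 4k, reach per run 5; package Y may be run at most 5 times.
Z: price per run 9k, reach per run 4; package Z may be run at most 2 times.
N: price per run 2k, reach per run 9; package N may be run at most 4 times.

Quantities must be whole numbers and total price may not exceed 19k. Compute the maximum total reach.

M has the best ratio (11/2); taking only M gives at most 5×11 = 55 (stopped by the supply cap of 5).
Mixing does better — 5×M and 4×N: price 18 ≤ 19, reach 5·11 + 4·9 = 91.

91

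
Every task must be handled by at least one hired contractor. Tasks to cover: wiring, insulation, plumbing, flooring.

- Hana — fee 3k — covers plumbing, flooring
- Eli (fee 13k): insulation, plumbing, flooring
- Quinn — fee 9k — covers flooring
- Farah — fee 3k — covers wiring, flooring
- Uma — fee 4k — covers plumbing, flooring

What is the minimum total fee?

16

Choose Eli and Farah: together they cover wiring, insulation, plumbing, flooring — every task.
Total fee: 13 + 3 = 16.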